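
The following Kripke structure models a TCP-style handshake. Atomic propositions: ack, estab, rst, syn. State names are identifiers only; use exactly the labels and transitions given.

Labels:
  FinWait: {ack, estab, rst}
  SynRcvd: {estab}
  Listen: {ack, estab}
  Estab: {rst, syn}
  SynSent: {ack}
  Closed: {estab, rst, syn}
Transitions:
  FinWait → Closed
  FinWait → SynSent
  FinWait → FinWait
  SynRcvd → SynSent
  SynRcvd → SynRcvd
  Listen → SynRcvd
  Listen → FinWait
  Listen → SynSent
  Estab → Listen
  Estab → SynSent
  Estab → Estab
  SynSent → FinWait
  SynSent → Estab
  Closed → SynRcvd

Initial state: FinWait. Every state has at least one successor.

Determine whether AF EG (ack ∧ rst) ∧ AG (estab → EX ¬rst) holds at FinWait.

Satisfied

States satisfying EG (ack ∧ rst): {FinWait}.
States satisfying AF EG (ack ∧ rst): {FinWait}.
States satisfying estab → EX ¬rst: {FinWait, SynRcvd, Listen, Estab, SynSent, Closed}.
States satisfying AG (estab → EX ¬rst): {FinWait, SynRcvd, Listen, Estab, SynSent, Closed}.
States satisfying AF EG (ack ∧ rst) ∧ AG (estab → EX ¬rst): {FinWait}.
FinWait ∈ Sat(AF EG (ack ∧ rst) ∧ AG (estab → EX ¬rst)).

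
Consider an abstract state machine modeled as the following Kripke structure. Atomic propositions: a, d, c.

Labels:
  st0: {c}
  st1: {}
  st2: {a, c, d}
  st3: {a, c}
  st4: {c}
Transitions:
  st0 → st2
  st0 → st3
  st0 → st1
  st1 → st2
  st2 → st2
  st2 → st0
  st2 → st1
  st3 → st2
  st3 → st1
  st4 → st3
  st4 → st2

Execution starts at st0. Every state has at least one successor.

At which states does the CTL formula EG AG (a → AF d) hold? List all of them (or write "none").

States satisfying AG (a → AF d): {st0, st1, st2, st3, st4}.
States satisfying EG AG (a → AF d): {st0, st1, st2, st3, st4}.

{st0, st1, st2, st3, st4}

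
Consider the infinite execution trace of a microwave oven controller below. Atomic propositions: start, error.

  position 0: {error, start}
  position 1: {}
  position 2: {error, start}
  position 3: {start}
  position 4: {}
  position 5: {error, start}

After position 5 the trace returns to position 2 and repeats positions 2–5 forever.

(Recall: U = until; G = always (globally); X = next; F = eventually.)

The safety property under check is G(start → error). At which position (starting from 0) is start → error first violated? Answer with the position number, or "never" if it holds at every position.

3

Check start → error at each position in order: 0 ✓, 1 ✓, 2 ✓.
At position 3 the labels are {start}, so start → error is false there. This is the first violation.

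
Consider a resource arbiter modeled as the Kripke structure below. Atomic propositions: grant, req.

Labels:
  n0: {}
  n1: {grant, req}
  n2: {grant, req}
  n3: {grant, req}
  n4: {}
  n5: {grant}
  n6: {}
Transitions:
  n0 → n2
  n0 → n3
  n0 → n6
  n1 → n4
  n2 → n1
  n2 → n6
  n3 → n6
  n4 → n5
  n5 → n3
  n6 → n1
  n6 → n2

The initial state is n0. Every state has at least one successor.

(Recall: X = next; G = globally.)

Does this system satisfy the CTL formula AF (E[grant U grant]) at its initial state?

Yes

States satisfying E[grant U grant]: {n1, n2, n3, n5}.
States satisfying AF (E[grant U grant]): {n0, n1, n2, n3, n4, n5, n6}.
n0 ∈ Sat(AF (E[grant U grant])).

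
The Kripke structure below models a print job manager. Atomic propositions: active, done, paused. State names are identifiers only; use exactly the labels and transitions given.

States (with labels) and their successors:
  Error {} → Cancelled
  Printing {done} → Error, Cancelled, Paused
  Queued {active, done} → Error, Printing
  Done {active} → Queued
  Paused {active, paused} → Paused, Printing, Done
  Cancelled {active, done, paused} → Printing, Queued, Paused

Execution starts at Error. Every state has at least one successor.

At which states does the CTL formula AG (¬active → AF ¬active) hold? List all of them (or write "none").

States satisfying ¬active → AF ¬active: {Error, Printing, Queued, Done, Paused, Cancelled}.
States satisfying AG (¬active → AF ¬active): {Error, Printing, Queued, Done, Paused, Cancelled}.

{Error, Printing, Queued, Done, Paused, Cancelled}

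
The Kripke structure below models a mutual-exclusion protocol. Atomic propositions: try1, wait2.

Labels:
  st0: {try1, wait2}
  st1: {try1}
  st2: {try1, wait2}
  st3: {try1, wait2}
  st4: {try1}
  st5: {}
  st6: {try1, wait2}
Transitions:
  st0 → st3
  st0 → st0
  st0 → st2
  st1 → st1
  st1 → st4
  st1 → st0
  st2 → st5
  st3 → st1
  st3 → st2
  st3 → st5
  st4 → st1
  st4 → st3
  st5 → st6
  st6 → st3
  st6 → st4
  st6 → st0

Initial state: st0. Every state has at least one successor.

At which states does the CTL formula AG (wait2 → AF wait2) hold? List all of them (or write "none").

States satisfying wait2 → AF wait2: {st0, st1, st2, st3, st4, st5, st6}.
States satisfying AG (wait2 → AF wait2): {st0, st1, st2, st3, st4, st5, st6}.

{st0, st1, st2, st3, st4, st5, st6}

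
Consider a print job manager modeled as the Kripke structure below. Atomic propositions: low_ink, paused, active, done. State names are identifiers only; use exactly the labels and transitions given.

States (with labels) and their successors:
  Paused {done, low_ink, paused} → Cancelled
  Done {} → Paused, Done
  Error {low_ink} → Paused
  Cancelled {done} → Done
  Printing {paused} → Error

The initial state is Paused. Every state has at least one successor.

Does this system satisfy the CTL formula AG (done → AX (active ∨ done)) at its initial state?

No

States satisfying done → AX (active ∨ done): {Paused, Done, Error, Printing}.
States satisfying AG (done → AX (active ∨ done)): ∅.
Cancelled is reachable from Paused and violates done → AX (active ∨ done), so AG fails at Paused.
Paused ∉ Sat(AG (done → AX (active ∨ done))).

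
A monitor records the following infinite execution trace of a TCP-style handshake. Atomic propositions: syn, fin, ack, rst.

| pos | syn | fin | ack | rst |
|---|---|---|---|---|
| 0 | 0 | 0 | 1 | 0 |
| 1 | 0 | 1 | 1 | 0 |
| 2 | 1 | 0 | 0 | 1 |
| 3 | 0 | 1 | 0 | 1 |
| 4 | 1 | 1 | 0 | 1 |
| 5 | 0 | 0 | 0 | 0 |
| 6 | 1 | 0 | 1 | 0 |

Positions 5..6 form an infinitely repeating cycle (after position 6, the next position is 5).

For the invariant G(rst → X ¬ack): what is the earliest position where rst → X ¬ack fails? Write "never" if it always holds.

rst → X ¬ack holds at every position 0..6, and those are all the positions the trace ever visits, so the invariant G(rst → X ¬ack) is never violated.

never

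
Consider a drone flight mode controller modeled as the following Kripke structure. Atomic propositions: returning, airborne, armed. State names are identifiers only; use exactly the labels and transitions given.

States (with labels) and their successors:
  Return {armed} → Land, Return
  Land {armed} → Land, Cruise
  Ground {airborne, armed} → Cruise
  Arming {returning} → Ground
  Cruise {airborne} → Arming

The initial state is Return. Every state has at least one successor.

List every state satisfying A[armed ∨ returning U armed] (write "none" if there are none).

{Return, Land, Ground, Arming}

States satisfying armed ∨ returning: {Return, Land, Ground, Arming}.
States satisfying armed: {Return, Land, Ground}.
States satisfying A[armed ∨ returning U armed]: {Return, Land, Ground, Arming}.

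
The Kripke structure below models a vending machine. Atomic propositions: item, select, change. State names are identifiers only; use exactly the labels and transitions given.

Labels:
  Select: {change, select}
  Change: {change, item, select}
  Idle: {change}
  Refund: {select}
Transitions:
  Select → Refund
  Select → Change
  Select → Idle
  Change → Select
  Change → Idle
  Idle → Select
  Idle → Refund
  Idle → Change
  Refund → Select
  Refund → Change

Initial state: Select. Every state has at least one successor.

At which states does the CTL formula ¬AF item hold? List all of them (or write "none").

States satisfying item: {Change}.
States satisfying AF item: {Change}.
States satisfying ¬AF item: {Select, Idle, Refund}.

{Select, Idle, Refund}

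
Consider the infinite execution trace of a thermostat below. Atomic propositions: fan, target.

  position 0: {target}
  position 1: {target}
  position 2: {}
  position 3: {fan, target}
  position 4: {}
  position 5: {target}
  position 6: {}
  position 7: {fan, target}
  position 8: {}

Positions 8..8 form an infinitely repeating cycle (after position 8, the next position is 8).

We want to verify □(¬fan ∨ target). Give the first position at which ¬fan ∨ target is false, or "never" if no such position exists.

never

¬fan ∨ target holds at every position 0..8, and those are all the positions the trace ever visits, so the invariant □(¬fan ∨ target) is never violated.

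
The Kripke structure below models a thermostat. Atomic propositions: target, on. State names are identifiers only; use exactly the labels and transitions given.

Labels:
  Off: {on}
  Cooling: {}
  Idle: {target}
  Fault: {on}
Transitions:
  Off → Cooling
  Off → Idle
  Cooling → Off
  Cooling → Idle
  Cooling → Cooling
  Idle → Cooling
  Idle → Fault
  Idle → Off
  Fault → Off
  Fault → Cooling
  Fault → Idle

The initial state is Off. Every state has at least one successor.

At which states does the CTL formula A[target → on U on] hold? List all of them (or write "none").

{Off, Fault}

States satisfying target → on: {Off, Cooling, Fault}.
States satisfying on: {Off, Fault}.
States satisfying A[target → on U on]: {Off, Fault}.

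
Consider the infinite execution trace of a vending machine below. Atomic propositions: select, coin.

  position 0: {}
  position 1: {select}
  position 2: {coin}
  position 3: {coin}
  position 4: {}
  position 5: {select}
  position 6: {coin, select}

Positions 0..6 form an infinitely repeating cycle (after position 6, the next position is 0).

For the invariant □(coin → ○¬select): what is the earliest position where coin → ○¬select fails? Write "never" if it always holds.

coin → ○¬select holds at every position 0..6, and those are all the positions the trace ever visits, so the invariant □(coin → ○¬select) is never violated.

never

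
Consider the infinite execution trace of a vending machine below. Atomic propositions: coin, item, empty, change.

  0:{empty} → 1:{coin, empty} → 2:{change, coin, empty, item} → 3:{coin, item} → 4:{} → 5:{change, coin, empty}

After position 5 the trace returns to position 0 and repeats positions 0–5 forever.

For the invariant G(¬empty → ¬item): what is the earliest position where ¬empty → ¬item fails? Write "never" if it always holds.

Check ¬empty → ¬item at each position in order: 0 ✓, 1 ✓, 2 ✓.
At position 3 the labels are {coin, item}, so ¬empty → ¬item is false there. This is the first violation.

3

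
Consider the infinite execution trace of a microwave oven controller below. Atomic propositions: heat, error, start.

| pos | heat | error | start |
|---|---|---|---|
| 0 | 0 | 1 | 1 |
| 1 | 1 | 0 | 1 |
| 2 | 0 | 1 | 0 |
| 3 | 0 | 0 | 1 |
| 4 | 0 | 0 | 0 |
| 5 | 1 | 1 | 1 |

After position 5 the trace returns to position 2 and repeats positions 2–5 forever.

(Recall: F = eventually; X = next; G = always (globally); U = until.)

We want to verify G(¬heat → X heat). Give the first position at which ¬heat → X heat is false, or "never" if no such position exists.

Check ¬heat → X heat at each position in order: 0 ✓, 1 ✓.
At position 2 the labels are {error} and the next position 3 has {start}, so ¬heat → X heat is false there. This is the first violation.

2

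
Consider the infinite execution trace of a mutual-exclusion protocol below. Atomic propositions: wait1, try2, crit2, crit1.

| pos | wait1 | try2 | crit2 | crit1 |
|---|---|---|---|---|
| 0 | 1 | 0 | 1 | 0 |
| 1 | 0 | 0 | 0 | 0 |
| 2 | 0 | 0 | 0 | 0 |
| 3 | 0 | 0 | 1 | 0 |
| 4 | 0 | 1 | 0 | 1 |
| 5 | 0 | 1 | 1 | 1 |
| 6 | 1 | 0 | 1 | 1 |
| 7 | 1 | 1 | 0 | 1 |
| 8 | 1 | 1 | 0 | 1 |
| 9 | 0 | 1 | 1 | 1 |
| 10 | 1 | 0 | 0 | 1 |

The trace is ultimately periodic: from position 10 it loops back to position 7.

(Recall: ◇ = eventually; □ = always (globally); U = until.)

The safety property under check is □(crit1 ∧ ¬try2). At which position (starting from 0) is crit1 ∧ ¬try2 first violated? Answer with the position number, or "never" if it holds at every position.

0

At position 0 the labels are {crit2, wait1}, so crit1 ∧ ¬try2 is false there. This is the first violation.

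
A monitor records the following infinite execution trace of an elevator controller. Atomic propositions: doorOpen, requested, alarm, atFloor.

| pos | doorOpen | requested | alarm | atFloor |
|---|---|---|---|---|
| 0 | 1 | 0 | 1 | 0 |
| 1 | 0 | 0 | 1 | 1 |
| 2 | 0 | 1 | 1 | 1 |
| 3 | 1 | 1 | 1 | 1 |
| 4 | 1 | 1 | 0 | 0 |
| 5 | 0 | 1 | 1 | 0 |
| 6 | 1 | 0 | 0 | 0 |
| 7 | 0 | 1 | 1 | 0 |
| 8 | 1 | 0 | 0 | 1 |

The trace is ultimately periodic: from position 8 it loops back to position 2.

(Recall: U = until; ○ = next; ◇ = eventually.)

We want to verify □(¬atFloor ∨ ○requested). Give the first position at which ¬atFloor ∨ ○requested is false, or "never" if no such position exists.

¬atFloor ∨ ○requested holds at every position 0..8, and those are all the positions the trace ever visits, so the invariant □(¬atFloor ∨ ○requested) is never violated.

never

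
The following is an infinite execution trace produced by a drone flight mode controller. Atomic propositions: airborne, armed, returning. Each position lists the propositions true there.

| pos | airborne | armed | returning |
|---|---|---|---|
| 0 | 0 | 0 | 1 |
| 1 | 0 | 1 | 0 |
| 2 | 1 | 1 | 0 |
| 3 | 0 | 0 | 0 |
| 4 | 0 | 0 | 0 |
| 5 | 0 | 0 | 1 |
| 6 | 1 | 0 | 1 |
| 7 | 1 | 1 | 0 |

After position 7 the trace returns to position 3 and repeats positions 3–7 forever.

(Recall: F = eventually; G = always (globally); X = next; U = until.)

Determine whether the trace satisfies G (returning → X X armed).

No

returning → X X armed must hold at every position from 0 onward. It fails at position 6, so G (returning → X X armed) is false.
Positions where returning holds: 0, 5, 6.
Check X X armed at each: 0→ok, 5→ok, 6→fails.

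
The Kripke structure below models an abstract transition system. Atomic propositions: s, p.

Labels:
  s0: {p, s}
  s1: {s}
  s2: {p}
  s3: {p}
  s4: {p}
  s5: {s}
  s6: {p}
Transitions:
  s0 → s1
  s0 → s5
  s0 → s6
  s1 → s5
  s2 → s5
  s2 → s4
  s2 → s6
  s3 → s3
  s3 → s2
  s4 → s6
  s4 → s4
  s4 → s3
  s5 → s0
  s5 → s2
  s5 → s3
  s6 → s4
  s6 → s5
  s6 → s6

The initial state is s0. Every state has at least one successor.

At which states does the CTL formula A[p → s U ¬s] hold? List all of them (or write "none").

States satisfying p → s: {s0, s1, s5}.
States satisfying ¬s: {s2, s3, s4, s6}.
States satisfying A[p → s U ¬s]: {s2, s3, s4, s6}.

{s2, s3, s4, s6}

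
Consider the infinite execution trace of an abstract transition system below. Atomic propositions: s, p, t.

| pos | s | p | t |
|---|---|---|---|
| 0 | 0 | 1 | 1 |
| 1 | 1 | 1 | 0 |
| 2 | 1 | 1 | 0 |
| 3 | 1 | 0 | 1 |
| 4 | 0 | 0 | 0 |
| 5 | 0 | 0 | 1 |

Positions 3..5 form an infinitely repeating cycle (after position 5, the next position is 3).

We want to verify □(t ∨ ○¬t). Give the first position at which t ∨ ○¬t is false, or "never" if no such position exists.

Check t ∨ ○¬t at each position in order: 0 ✓, 1 ✓.
At position 2 the labels are {p, s} and the next position 3 has {s, t}, so t ∨ ○¬t is false there. This is the first violation.

2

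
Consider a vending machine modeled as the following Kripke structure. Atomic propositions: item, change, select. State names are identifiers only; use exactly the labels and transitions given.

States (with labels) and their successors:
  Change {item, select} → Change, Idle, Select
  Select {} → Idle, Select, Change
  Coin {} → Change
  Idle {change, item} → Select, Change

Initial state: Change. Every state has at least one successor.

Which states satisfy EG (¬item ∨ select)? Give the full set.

States satisfying ¬item ∨ select: {Change, Select, Coin}.
States satisfying EG (¬item ∨ select): {Change, Select, Coin}.

{Change, Select, Coin}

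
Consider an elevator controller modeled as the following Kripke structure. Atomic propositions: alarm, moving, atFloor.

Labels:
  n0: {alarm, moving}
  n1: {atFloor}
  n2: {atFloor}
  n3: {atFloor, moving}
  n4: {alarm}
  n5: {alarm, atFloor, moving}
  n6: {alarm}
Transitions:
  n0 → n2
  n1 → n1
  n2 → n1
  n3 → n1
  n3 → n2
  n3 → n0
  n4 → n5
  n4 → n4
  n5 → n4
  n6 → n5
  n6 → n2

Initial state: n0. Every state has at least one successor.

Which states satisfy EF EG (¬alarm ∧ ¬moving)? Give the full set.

{n0, n1, n2, n3, n6}

States satisfying EG (¬alarm ∧ ¬moving): {n1, n2}.
States satisfying EF EG (¬alarm ∧ ¬moving): {n0, n1, n2, n3, n6}.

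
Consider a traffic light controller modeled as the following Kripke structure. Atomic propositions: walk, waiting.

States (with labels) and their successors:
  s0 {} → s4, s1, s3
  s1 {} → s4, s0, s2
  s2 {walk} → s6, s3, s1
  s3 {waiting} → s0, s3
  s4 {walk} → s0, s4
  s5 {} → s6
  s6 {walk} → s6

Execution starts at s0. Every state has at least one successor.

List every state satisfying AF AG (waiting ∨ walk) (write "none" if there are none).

{s5, s6}

States satisfying AG (waiting ∨ walk): {s6}.
States satisfying AF AG (waiting ∨ walk): {s5, s6}.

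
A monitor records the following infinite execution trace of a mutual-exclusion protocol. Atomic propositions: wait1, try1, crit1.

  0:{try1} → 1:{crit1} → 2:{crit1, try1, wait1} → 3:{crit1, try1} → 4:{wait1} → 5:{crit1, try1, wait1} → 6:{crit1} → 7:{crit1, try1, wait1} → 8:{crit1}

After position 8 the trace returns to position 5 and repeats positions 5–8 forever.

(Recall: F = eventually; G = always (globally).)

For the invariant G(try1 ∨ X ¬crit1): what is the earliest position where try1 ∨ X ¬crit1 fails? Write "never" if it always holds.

1

Check try1 ∨ X ¬crit1 at each position in order: 0 ✓.
At position 1 the labels are {crit1} and the next position 2 has {crit1, try1, wait1}, so try1 ∨ X ¬crit1 is false there. This is the first violation.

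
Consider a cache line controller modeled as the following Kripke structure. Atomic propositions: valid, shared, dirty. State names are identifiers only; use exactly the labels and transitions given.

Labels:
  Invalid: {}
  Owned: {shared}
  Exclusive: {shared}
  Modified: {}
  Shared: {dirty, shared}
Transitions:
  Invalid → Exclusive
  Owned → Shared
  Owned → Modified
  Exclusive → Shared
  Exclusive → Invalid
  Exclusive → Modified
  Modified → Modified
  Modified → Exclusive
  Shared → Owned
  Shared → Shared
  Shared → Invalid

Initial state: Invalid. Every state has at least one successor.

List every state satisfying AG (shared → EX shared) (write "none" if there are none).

States satisfying shared → EX shared: {Invalid, Owned, Exclusive, Modified, Shared}.
States satisfying AG (shared → EX shared): {Invalid, Owned, Exclusive, Modified, Shared}.

{Invalid, Owned, Exclusive, Modified, Shared}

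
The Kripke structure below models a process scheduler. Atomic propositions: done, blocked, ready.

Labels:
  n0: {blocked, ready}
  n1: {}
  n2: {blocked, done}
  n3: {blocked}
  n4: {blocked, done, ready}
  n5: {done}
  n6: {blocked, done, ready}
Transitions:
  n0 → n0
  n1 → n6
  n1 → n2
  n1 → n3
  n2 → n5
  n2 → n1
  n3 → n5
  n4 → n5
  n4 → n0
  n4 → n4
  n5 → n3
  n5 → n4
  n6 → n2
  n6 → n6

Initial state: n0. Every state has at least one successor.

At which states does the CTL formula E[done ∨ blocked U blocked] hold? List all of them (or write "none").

{n0, n2, n3, n4, n5, n6}

States satisfying done ∨ blocked: {n0, n2, n3, n4, n5, n6}.
States satisfying blocked: {n0, n2, n3, n4, n6}.
States satisfying E[done ∨ blocked U blocked]: {n0, n2, n3, n4, n5, n6}.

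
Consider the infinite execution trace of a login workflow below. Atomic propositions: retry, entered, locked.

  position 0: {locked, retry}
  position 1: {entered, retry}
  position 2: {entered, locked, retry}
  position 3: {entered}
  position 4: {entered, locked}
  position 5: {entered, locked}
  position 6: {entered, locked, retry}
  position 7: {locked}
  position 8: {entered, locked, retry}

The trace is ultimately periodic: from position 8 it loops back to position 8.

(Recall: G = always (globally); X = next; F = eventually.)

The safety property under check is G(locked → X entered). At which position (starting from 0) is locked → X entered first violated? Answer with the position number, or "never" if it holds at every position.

6

Check locked → X entered at each position in order: 0 ✓, 1 ✓, 2 ✓, 3 ✓, 4 ✓, 5 ✓.
At position 6 the labels are {entered, locked, retry} and the next position 7 has {locked}, so locked → X entered is false there. This is the first violation.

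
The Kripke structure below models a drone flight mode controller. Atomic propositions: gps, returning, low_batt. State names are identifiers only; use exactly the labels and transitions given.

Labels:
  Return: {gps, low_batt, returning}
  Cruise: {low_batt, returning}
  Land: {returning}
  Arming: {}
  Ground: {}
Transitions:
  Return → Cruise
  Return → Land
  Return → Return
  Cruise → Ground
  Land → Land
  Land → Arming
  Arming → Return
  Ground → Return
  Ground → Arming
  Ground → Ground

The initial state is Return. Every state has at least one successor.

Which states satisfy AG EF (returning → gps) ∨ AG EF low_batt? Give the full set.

States satisfying EF (returning → gps): {Return, Cruise, Land, Arming, Ground}.
States satisfying AG EF (returning → gps): {Return, Cruise, Land, Arming, Ground}.
States satisfying EF low_batt: {Return, Cruise, Land, Arming, Ground}.
States satisfying AG EF low_batt: {Return, Cruise, Land, Arming, Ground}.
States satisfying AG EF (returning → gps) ∨ AG EF low_batt: {Return, Cruise, Land, Arming, Ground}.

{Return, Cruise, Land, Arming, Ground}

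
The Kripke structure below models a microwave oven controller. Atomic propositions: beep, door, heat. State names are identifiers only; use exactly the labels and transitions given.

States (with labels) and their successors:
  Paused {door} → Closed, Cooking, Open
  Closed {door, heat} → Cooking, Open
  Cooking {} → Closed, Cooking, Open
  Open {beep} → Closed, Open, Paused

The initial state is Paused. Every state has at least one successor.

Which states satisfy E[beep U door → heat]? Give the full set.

States satisfying beep: {Open}.
States satisfying door → heat: {Closed, Cooking, Open}.
States satisfying E[beep U door → heat]: {Closed, Cooking, Open}.

{Closed, Cooking, Open}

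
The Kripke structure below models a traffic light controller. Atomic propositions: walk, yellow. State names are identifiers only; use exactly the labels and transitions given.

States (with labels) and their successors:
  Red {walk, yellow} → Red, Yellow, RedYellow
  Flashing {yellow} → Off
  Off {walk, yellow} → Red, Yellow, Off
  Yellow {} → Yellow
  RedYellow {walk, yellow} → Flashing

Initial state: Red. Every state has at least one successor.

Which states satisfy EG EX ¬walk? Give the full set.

{Red, Off, Yellow}

States satisfying EX ¬walk: {Red, Off, Yellow, RedYellow}.
States satisfying EG EX ¬walk: {Red, Off, Yellow}.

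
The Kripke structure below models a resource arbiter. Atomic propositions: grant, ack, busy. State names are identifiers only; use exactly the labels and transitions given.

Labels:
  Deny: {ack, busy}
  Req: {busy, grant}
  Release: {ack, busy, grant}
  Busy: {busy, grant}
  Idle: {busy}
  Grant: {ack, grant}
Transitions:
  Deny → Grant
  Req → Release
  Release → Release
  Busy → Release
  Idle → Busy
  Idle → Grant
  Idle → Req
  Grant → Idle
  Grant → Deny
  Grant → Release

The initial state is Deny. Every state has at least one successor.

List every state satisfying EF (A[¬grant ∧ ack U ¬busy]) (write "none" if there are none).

{Deny, Idle, Grant}

States satisfying A[¬grant ∧ ack U ¬busy]: {Deny, Grant}.
States satisfying EF (A[¬grant ∧ ack U ¬busy]): {Deny, Idle, Grant}.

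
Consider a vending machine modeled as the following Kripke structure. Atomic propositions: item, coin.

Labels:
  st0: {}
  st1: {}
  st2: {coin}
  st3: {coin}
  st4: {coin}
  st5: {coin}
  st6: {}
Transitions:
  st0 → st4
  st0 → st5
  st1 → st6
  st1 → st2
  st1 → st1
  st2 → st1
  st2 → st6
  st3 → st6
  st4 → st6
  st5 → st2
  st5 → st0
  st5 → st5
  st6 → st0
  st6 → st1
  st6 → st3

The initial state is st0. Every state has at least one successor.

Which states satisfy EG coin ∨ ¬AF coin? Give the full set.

States satisfying coin: {st2, st3, st4, st5}.
States satisfying EG coin: {st5}.
States satisfying AF coin: {st0, st2, st3, st4, st5}.
States satisfying ¬AF coin: {st1, st6}.
States satisfying EG coin ∨ ¬AF coin: {st1, st5, st6}.

{st1, st5, st6}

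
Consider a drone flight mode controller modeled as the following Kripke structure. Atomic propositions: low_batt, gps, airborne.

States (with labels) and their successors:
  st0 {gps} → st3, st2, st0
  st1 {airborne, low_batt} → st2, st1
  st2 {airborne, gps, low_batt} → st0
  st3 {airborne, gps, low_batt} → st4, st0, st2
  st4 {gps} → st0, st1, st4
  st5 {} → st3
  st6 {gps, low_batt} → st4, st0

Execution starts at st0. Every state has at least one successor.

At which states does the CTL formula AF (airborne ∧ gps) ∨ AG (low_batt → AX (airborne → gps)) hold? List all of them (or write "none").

States satisfying airborne ∧ gps: {st2, st3}.
States satisfying AF (airborne ∧ gps): {st2, st3, st5}.
States satisfying low_batt → AX (airborne → gps): {st0, st2, st3, st4, st5, st6}.
States satisfying AG (low_batt → AX (airborne → gps)): ∅.
States satisfying AF (airborne ∧ gps) ∨ AG (low_batt → AX (airborne → gps)): {st2, st3, st5}.

{st2, st3, st5}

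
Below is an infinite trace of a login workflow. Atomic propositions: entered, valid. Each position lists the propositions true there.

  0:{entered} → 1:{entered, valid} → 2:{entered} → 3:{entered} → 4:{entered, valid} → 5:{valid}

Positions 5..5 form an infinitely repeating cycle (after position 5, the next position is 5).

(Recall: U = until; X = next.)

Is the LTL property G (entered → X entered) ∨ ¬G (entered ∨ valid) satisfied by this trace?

entered → X entered must hold at every position from 0 onward. It fails at position 4, so G (entered → X entered) is false.
Positions where entered holds: 0, 1, 2, 3, 4.
Check X entered at each: 0→ok, 1→ok, 2→ok, 3→ok, 4→fails.
At position 0: G (entered → X entered) is false; ¬G (entered ∨ valid) is false; so G (entered → X entered) ∨ ¬G (entered ∨ valid) is false.

No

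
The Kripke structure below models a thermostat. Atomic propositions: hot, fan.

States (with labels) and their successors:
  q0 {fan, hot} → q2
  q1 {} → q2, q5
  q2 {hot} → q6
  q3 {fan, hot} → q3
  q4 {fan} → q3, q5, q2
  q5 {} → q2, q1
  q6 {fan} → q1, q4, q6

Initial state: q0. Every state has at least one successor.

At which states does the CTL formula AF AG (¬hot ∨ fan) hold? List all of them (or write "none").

{q3}

States satisfying AG (¬hot ∨ fan): {q3}.
States satisfying AF AG (¬hot ∨ fan): {q3}.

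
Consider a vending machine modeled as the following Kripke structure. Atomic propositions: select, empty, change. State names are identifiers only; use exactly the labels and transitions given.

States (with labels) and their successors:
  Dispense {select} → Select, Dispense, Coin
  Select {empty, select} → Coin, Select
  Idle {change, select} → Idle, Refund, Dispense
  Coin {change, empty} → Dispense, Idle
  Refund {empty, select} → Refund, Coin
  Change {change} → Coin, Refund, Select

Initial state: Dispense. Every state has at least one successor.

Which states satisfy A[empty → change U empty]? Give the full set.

States satisfying empty → change: {Dispense, Idle, Coin, Change}.
States satisfying empty: {Select, Coin, Refund}.
States satisfying A[empty → change U empty]: {Select, Coin, Refund, Change}.

{Select, Coin, Refund, Change}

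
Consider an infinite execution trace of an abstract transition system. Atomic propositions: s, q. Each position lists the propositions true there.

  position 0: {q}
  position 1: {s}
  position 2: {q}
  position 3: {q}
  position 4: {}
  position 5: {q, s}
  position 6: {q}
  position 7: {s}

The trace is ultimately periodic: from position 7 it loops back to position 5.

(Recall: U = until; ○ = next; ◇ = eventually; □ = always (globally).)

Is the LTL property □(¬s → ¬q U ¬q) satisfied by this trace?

Does not hold

¬s → ¬q U ¬q must hold at every position from 0 onward. It fails at position 0, so □(¬s → ¬q U ¬q) is false.
Positions where ¬s holds: 0, 2, 3, 4, 6.
Check ¬q U ¬q at each: 0→fails, 2→fails, 3→fails, 4→ok, 6→fails.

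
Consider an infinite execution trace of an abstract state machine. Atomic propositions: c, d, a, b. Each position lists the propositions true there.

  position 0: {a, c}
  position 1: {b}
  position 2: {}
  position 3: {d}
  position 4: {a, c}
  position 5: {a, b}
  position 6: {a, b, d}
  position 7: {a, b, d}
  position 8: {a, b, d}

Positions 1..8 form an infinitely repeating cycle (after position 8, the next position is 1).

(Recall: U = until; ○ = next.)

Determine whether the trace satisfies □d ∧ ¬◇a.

No

d must hold at every position from 0 onward. It fails at position 0, so □d is false.
At position 0: □d is false; ¬◇a is false; so □d ∧ ¬◇a is false.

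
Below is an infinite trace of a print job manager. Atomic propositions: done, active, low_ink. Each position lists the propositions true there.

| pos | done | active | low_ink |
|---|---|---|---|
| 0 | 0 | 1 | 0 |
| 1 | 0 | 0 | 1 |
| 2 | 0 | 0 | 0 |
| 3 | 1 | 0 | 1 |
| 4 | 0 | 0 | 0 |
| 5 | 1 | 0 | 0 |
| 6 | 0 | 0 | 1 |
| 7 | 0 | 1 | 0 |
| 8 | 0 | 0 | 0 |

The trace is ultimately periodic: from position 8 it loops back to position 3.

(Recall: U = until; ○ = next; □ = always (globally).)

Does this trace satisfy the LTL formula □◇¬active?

◇¬active holds at every position 0..8, and those are all positions ever visited, so □◇¬active holds.

Satisfied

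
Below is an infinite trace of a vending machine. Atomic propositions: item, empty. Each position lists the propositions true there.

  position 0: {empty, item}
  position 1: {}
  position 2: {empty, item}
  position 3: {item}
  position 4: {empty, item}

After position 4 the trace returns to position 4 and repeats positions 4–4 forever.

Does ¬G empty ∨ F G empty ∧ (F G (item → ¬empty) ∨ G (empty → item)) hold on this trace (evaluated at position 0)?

Holds

At position 0: ¬G empty is true; F G empty ∧ (F G (item → ¬empty) ∨ G (empty → item)) is true; so ¬G empty ∨ F G empty ∧ (F G (item → ¬empty) ∨ G (empty → item)) is true.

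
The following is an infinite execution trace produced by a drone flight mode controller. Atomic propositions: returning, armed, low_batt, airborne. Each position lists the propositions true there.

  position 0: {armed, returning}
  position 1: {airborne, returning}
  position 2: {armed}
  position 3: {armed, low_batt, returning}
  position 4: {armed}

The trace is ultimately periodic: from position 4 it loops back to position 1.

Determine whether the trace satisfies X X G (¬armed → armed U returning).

The position after 0 is 1; X G (¬armed → armed U returning) is true there.

Satisfied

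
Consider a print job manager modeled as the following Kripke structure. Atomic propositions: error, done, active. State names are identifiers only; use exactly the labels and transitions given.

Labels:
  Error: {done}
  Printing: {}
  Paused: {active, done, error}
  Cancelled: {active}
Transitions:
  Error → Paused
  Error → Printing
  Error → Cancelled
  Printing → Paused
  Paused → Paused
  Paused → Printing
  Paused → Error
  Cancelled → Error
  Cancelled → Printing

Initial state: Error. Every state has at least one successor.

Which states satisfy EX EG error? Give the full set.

States satisfying EG error: {Paused}.
States satisfying EX EG error: {Error, Printing, Paused}.

{Error, Printing, Paused}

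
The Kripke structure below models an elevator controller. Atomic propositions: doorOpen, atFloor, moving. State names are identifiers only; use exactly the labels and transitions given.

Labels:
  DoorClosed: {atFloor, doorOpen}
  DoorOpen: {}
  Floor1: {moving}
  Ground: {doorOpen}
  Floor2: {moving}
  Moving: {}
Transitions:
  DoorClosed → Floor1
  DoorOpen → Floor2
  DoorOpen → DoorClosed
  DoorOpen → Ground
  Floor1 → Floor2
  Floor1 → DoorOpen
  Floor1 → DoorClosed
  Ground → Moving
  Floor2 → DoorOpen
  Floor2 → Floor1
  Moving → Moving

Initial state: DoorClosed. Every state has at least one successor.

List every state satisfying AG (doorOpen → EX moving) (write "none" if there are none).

{Moving}

States satisfying doorOpen → EX moving: {DoorClosed, DoorOpen, Floor1, Floor2, Moving}.
States satisfying AG (doorOpen → EX moving): {Moving}.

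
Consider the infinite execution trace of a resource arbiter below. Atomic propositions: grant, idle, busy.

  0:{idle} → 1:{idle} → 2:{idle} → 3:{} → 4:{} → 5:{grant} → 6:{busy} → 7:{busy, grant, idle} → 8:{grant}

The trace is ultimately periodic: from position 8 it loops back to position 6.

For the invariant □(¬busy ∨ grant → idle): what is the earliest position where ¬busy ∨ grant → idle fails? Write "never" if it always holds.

Check ¬busy ∨ grant → idle at each position in order: 0 ✓, 1 ✓, 2 ✓.
At position 3 the labels are {}, so ¬busy ∨ grant → idle is false there. This is the first violation.

3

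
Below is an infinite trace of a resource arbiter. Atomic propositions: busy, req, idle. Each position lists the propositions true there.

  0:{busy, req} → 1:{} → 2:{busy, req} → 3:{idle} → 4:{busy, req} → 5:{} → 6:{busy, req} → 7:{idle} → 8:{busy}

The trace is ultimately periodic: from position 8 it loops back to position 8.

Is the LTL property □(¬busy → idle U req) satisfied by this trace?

¬busy → idle U req must hold at every position from 0 onward. It fails at position 1, so □(¬busy → idle U req) is false.
Positions where ¬busy holds: 1, 3, 5, 7.
Check idle U req at each: 1→fails, 3→ok, 5→fails, 7→fails.

Does not hold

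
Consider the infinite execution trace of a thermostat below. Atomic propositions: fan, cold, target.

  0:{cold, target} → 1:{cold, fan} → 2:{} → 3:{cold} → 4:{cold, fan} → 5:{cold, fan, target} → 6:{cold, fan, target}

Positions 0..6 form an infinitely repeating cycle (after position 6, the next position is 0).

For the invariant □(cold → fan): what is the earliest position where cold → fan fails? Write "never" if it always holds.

At position 0 the labels are {cold, target}, so cold → fan is false there. This is the first violation.

0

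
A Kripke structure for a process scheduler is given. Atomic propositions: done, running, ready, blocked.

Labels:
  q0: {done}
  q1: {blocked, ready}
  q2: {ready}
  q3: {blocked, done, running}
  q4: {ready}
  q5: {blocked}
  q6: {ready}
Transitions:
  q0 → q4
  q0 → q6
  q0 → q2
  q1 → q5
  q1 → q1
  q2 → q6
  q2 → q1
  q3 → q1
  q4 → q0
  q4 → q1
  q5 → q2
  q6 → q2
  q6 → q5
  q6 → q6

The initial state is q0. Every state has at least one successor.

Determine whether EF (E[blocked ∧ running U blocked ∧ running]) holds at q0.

Does not hold

States satisfying E[blocked ∧ running U blocked ∧ running]: {q3}.
States satisfying EF (E[blocked ∧ running U blocked ∧ running]): {q3}.
No suitable path/successor from q0 witnesses the formula.
q0 ∉ Sat(EF (E[blocked ∧ running U blocked ∧ running])).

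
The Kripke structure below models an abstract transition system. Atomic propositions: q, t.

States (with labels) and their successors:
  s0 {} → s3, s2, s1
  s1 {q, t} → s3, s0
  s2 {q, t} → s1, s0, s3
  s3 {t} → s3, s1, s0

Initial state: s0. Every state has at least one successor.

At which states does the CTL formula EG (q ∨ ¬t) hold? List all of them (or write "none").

{s0, s1, s2}

States satisfying q ∨ ¬t: {s0, s1, s2}.
States satisfying EG (q ∨ ¬t): {s0, s1, s2}.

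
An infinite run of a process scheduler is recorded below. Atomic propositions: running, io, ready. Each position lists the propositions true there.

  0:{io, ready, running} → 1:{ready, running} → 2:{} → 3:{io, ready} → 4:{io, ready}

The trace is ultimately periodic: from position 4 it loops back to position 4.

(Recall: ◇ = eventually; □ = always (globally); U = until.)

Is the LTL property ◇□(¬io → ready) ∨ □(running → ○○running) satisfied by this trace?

Yes

□(¬io → ready) holds at position 3, which is reachable from 0, so ◇□(¬io → ready) holds.
running → ○○running must hold at every position from 0 onward. It fails at position 0, so □(running → ○○running) is false.
Positions where running holds: 0, 1.
Check ○○running at each: 0→fails, 1→fails.
At position 0: ◇□(¬io → ready) is true; □(running → ○○running) is false; so ◇□(¬io → ready) ∨ □(running → ○○running) is true.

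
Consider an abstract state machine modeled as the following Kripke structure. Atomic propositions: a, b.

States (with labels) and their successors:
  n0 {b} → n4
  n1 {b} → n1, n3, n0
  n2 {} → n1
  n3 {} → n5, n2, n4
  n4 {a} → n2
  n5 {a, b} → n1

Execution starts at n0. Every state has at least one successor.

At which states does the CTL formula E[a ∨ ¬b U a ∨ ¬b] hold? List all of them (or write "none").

{n2, n3, n4, n5}

States satisfying a ∨ ¬b: {n2, n3, n4, n5}.
States satisfying E[a ∨ ¬b U a ∨ ¬b]: {n2, n3, n4, n5}.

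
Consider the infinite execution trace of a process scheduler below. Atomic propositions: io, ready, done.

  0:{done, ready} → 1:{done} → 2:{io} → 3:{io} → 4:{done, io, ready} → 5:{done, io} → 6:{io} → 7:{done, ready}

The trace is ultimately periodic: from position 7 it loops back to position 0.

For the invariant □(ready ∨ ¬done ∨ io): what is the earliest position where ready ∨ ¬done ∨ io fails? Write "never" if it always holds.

1

Check ready ∨ ¬done ∨ io at each position in order: 0 ✓.
At position 1 the labels are {done}, so ready ∨ ¬done ∨ io is false there. This is the first violation.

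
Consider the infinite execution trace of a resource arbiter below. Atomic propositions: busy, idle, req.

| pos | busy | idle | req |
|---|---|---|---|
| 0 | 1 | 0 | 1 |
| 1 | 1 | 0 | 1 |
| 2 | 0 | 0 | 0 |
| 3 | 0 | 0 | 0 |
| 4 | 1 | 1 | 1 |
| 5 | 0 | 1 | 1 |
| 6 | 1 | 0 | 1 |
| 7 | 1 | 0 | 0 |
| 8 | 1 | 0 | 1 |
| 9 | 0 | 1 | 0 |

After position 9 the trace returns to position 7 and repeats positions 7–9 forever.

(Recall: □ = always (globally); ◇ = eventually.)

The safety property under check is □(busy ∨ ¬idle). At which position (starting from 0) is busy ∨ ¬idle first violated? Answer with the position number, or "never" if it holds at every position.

5

Check busy ∨ ¬idle at each position in order: 0 ✓, 1 ✓, 2 ✓, 3 ✓, 4 ✓.
At position 5 the labels are {idle, req}, so busy ∨ ¬idle is false there. This is the first violation.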